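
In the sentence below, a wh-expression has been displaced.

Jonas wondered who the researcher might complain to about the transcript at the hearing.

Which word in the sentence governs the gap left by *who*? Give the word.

In situ: The researcher might complain to who about the transcript at the hearing.
The filler 'who' is interpreted as the object of the preposition 'to'. Wh-movement fronts it, leaving a gap right after 'to':
Jonas wondered who the researcher might complain to ___ about the transcript at the hearing.

to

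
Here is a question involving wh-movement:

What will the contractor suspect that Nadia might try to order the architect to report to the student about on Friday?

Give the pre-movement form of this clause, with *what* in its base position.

The contractor will suspect that Nadia might try to order the architect to report to the student about what on Friday.

'what' is the object of the preposition 'about'. Wh-movement fronts it, leaving a gap right after 'about':
What will the contractor suspect that Nadia might try to order the architect to report to the student about ___ on Friday?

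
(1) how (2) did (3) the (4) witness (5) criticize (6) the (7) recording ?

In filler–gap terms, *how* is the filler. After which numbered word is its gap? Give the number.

Before movement: The witness did criticize the recording how.
The filler 'how' is interpreted as the manner adjunct. It moves to the left edge, and the trace sits right after 'recording':
How did the witness criticize the recording ___?
'recording' is word 7.

7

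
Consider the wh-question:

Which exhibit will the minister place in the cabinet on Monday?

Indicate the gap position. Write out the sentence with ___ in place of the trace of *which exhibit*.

In situ: The minister will place which exhibit in the cabinet on Monday.
'which exhibit' functions as the direct object of 'place'. The gap is right after 'place'.

Which exhibit will the minister place ___ in the cabinet on Monday?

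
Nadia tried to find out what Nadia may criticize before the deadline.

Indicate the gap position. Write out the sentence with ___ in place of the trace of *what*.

Underlying clause: Nadia may criticize what before the deadline.
'what' functions as the direct object of 'criticize'. The gap is right after 'criticize'.

Nadia tried to find out what Nadia may criticize ___ before the deadline.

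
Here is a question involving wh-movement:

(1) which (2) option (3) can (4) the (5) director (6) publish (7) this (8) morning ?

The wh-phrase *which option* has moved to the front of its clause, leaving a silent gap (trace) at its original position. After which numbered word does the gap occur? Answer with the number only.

6

In situ: The director can publish which option this morning.
The filler 'which option' is interpreted as the direct object of 'publish'. It moves to the left edge, and the trace sits right after 'publish':
Which option can the director publish ___ this morning?
'publish' is word 6.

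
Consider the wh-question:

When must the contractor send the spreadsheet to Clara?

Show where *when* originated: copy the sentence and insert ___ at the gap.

Before movement: The contractor must send the spreadsheet to Clara when.
'when' is the temporal adjunct. The gap is right after 'Clara'.

When must the contractor send the spreadsheet to Clara ___?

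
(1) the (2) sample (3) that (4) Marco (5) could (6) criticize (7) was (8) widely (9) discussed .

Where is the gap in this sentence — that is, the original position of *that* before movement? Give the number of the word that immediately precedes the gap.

'that' is the direct object of 'criticize'. It moves to the left edge, and the trace sits right after 'criticize':
The sample that Marco could criticize ___ was widely discussed.
'criticize' is word 6.

6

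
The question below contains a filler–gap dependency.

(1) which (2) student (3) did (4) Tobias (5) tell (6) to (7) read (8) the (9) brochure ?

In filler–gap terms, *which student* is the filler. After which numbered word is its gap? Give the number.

5

In situ: Tobias did tell which student to read the brochure.
'which student' functions as the direct object of 'tell'. Wh-movement fronts it, leaving a gap right after 'tell':
Which student did Tobias tell ___ to read the brochure?
'tell' is word 5.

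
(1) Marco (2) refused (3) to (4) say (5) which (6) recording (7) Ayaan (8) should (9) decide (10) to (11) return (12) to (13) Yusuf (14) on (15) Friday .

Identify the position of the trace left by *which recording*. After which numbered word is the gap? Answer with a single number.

Pre-movement form: Ayaan should decide to return which recording to Yusuf on Friday.
The filler 'which recording' is interpreted as the direct object of 'return'. Fronting leaves a gap immediately after 'return':
Marco refused to say which recording Ayaan should decide to return ___ to Yusuf on Friday.
'return' is word 11.

11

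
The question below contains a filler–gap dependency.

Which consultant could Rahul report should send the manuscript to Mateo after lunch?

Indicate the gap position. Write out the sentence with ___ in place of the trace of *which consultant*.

In situ: Rahul could report which consultant should send the manuscript to Mateo after lunch.
'which consultant' is the subject of the clause embedded under 'report'. The gap is right after 'report'.

Which consultant could Rahul report ___ should send the manuscript to Mateo after lunch?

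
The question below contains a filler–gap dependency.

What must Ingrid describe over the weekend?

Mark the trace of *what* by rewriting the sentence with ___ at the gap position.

What must Ingrid describe ___ over the weekend?

In situ: Ingrid must describe what over the weekend.
The filler 'what' is interpreted as the direct object of 'describe'. The gap is right after 'describe'.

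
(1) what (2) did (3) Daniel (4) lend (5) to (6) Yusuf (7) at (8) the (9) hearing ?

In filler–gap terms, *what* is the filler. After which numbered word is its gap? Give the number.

Before movement: Daniel did lend what to Yusuf at the hearing.
The filler 'what' is interpreted as the direct object of 'lend'. Fronting leaves a gap immediately after 'lend':
What did Daniel lend ___ to Yusuf at the hearing?
'lend' is word 4.

4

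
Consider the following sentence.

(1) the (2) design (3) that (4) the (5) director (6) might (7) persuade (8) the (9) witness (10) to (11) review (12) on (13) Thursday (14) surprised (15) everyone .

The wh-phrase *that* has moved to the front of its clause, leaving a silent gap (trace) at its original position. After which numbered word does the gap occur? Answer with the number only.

'that' functions as the direct object of 'review'. It moves to the left edge, and the trace sits right after 'review':
The design that the director might persuade the witness to review ___ on Thursday surprised everyone.
'review' is word 11.

11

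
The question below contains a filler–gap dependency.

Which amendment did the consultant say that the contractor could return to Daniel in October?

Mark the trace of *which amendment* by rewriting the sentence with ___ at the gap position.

Underlying clause: The consultant did say that the contractor could return which amendment to Daniel in October.
'which amendment' functions as the direct object of 'return'. The gap is right after 'return'.

Which amendment did the consultant say that the contractor could return ___ to Daniel in October?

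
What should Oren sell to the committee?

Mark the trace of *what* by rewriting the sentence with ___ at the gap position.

Before movement: Oren should sell what to the committee.
The filler 'what' is interpreted as the direct object of 'sell'. The gap is right after 'sell'.

What should Oren sell ___ to the committee?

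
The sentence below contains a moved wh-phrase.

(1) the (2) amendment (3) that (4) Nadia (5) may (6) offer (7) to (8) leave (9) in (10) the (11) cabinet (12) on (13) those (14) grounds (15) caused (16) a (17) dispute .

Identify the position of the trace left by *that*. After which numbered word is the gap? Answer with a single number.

'that' functions as the direct object of 'leave'. Fronting leaves a gap immediately after 'leave':
The amendment that Nadia may offer to leave ___ in the cabinet on those grounds caused a dispute.
'leave' is word 8.

8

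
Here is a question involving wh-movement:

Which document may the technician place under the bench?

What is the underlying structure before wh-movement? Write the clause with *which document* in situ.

The technician may place which document under the bench.

'which document' is the direct object of 'place'. Fronting leaves a gap immediately after 'place':
Which document may the technician place ___ under the bench?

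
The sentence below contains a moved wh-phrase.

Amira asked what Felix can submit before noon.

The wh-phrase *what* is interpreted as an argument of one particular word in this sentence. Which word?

submit

Before movement: Felix can submit what before noon.
The filler 'what' is interpreted as the direct object of 'submit'. It moves to the left edge, and the trace sits right after 'submit':
Amira asked what Felix can submit ___ before noon.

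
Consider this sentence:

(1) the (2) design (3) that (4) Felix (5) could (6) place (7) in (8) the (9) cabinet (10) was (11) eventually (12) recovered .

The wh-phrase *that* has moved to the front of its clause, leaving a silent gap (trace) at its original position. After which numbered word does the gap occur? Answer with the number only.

The filler 'that' is interpreted as the direct object of 'place'. It moves to the left edge, and the trace sits right after 'place':
The design that Felix could place ___ in the cabinet was eventually recovered.
'place' is word 6.

6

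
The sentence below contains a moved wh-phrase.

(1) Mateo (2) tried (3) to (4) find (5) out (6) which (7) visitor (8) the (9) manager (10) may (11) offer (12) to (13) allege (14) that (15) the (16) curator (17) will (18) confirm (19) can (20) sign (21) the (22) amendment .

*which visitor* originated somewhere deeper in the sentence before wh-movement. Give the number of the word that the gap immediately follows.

18

Before movement: The manager may offer to allege that the curator will confirm which visitor can sign the amendment.
The filler 'which visitor' is interpreted as the subject of the clause embedded under 'confirm'. Fronting leaves a gap immediately after 'confirm':
Mateo tried to find out which visitor the manager may offer to allege that the curator will confirm ___ can sign the amendment.
'confirm' is word 18.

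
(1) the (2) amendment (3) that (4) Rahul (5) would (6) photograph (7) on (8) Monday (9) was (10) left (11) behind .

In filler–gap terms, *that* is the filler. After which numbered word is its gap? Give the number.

'that' is the direct object of 'photograph'. Fronting leaves a gap immediately after 'photograph':
The amendment that Rahul would photograph ___ on Monday was left behind.
'photograph' is word 6.

6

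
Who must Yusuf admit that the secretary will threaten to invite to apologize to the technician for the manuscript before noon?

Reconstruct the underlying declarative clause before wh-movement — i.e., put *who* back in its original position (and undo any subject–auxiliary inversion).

The filler 'who' is interpreted as the direct object of 'invite'. Wh-movement fronts it, leaving a gap right after 'invite':
Who must Yusuf admit that the secretary will threaten to invite ___ to apologize to the technician for the manuscript before noon?

Yusuf must admit that the secretary will threaten to invite who to apologize to the technician for the manuscript before noon.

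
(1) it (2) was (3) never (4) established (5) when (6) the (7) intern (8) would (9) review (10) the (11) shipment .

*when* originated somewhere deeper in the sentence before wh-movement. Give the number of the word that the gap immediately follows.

11

Underlying clause: The intern would review the shipment when.
'when' functions as the temporal adjunct. Wh-movement fronts it, leaving a gap right after 'shipment':
It was never established when the intern would review the shipment ___.
'shipment' is word 11.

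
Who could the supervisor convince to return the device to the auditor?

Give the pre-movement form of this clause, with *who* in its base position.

The supervisor could convince who to return the device to the auditor.

The filler 'who' is interpreted as the direct object of 'convince'. It moves to the left edge, and the trace sits right after 'convince':
Who could the supervisor convince ___ to return the device to the auditor?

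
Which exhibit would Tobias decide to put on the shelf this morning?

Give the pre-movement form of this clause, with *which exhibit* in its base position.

The filler 'which exhibit' is interpreted as the direct object of 'put'. Fronting leaves a gap immediately after 'put':
Which exhibit would Tobias decide to put ___ on the shelf this morning?

Tobias would decide to put which exhibit on the shelf this morning.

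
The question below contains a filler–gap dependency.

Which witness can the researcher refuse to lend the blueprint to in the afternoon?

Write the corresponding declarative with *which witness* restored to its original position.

The researcher can refuse to lend the blueprint to which witness in the afternoon.

'which witness' functions as the object of the preposition 'to' (recipient of 'lend'). Fronting leaves a gap immediately after 'to':
Which witness can the researcher refuse to lend the blueprint to ___ in the afternoon?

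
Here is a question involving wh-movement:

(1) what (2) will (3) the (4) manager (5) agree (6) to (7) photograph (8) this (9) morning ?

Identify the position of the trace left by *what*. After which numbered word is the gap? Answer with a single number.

Pre-movement form: The manager will agree to photograph what this morning.
'what' is the direct object of 'photograph'. Fronting leaves a gap immediately after 'photograph':
What will the manager agree to photograph ___ this morning?
'photograph' is word 7.

7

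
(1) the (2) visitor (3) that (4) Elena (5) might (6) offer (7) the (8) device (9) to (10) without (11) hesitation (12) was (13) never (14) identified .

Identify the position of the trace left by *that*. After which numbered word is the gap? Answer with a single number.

9

'that' is the object of the preposition 'to' (recipient of 'offer'). It moves to the left edge, and the trace sits right after 'to':
The visitor that Elena might offer the device to ___ without hesitation was never identified.
'to' is word 9.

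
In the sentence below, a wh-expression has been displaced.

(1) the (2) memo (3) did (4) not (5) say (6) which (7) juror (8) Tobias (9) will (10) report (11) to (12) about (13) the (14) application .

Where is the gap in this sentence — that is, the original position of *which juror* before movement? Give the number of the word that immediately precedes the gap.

Before movement: Tobias will report to which juror about the application.
'which juror' functions as the object of the preposition 'to'. Fronting leaves a gap immediately after 'to':
The memo did not say which juror Tobias will report to ___ about the application.
'to' is word 11.

11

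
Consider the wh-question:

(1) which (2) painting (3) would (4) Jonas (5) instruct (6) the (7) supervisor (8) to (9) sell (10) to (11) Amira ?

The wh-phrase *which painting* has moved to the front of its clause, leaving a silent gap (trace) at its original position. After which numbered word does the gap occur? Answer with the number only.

Before movement: Jonas would instruct the supervisor to sell which painting to Amira.
The filler 'which painting' is interpreted as the direct object of 'sell'. Wh-movement fronts it, leaving a gap right after 'sell':
Which painting would Jonas instruct the supervisor to sell ___ to Amira?
'sell' is word 9.

9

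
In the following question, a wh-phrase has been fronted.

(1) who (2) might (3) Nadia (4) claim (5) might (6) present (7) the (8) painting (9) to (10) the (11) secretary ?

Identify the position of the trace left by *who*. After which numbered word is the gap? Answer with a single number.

4

In situ: Nadia might claim who might present the painting to the secretary.
'who' functions as the subject of the clause embedded under 'claim'. Wh-movement fronts it, leaving a gap right after 'claim':
Who might Nadia claim ___ might present the painting to the secretary?
'claim' is word 4.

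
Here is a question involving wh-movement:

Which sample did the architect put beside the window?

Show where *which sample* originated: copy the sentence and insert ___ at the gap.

Before movement: The architect did put which sample beside the window.
The filler 'which sample' is interpreted as the direct object of 'put'. The gap is right after 'put'.

Which sample did the architect put ___ beside the window?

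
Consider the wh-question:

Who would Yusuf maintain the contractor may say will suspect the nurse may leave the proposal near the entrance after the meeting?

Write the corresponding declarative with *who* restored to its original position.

'who' functions as the subject of the clause embedded under 'say'. It moves to the left edge, and the trace sits right after 'say':
Who would Yusuf maintain the contractor may say ___ will suspect the nurse may leave the proposal near the entrance after the meeting?

Yusuf would maintain the contractor may say who will suspect the nurse may leave the proposal near the entrance after the meeting.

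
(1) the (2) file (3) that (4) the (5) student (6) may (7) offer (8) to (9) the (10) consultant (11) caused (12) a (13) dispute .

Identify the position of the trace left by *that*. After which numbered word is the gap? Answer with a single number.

7

'that' is the direct object of 'offer'. It moves to the left edge, and the trace sits right after 'offer':
The file that the student may offer ___ to the consultant caused a dispute.
'offer' is word 7.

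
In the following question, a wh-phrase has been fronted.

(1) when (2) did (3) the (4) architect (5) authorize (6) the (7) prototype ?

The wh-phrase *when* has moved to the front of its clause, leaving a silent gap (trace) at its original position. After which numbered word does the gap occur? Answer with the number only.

Before movement: The architect did authorize the prototype when.
'when' functions as the temporal adjunct. It moves to the left edge, and the trace sits right after 'prototype':
When did the architect authorize the prototype ___?
'prototype' is word 7.

7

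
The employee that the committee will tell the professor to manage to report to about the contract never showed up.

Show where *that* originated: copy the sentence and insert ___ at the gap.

The filler 'that' is interpreted as the object of the preposition 'to'. The gap is right after 'to'.

The employee that the committee will tell the professor to manage to report to ___ about the contract never showed up.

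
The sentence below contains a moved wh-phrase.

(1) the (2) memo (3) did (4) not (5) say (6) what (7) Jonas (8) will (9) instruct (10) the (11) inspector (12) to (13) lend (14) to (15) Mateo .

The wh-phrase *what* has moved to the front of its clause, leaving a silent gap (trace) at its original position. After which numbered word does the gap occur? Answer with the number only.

13

Pre-movement form: Jonas will instruct the inspector to lend what to Mateo.
'what' functions as the direct object of 'lend'. It moves to the left edge, and the trace sits right after 'lend':
The memo did not say what Jonas will instruct the inspector to lend ___ to Mateo.
'lend' is word 13.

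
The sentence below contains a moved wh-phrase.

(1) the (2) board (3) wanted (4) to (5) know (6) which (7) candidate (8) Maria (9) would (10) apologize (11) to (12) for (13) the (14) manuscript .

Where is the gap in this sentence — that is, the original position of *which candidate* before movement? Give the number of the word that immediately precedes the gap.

11

In situ: Maria would apologize to which candidate for the manuscript.
The filler 'which candidate' is interpreted as the object of the preposition 'to'. Fronting leaves a gap immediately after 'to':
The board wanted to know which candidate Maria would apologize to ___ for the manuscript.
'to' is word 11.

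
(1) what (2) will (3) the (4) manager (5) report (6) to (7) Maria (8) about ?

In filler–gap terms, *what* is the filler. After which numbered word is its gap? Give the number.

In situ: The manager will report to Maria about what.
'what' is the object of the preposition 'about'. Fronting leaves a gap immediately after 'about':
What will the manager report to Maria about ___?
'about' is word 8.

8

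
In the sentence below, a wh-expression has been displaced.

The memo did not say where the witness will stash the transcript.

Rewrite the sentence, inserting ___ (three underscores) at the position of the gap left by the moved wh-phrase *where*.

The memo did not say where the witness will stash the transcript ___.

In situ: The witness will stash the transcript where.
'where' functions as the locative complement of 'stash'. The gap is right after 'transcript'.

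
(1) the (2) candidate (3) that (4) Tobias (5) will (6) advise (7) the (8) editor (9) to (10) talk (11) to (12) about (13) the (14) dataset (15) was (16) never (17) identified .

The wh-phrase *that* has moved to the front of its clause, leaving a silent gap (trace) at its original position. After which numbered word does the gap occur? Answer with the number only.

11

'that' functions as the object of the preposition 'to'. Wh-movement fronts it, leaving a gap right after 'to':
The candidate that Tobias will advise the editor to talk to ___ about the dataset was never identified.
'to' is word 11.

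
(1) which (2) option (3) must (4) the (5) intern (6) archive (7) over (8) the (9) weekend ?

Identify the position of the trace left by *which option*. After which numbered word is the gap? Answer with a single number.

In situ: The intern must archive which option over the weekend.
'which option' functions as the direct object of 'archive'. Wh-movement fronts it, leaving a gap right after 'archive':
Which option must the intern archive ___ over the weekend?
'archive' is word 6.

6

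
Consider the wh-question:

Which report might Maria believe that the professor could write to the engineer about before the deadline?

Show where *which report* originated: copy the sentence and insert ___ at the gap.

Before movement: Maria might believe that the professor could write to the engineer about which report before the deadline.
'which report' functions as the object of the preposition 'about'. The gap is right after 'about'.

Which report might Maria believe that the professor could write to the engineer about ___ before the deadline?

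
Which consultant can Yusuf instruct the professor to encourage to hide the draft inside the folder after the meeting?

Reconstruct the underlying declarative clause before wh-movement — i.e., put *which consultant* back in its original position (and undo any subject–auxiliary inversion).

'which consultant' is the direct object of 'encourage'. Wh-movement fronts it, leaving a gap right after 'encourage':
Which consultant can Yusuf instruct the professor to encourage ___ to hide the draft inside the folder after the meeting?

Yusuf can instruct the professor to encourage which consultant to hide the draft inside the folder after the meeting.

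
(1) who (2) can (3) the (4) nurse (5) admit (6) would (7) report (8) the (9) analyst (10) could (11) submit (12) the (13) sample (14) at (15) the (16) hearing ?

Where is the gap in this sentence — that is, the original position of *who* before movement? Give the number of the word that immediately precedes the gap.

Underlying clause: The nurse can admit who would report the analyst could submit the sample at the hearing.
'who' is the subject of the clause embedded under 'admit'. It moves to the left edge, and the trace sits right after 'admit':
Who can the nurse admit ___ would report the analyst could submit the sample at the hearing?
'admit' is word 5.

5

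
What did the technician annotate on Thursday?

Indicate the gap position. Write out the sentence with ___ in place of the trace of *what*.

What did the technician annotate ___ on Thursday?

In situ: The technician did annotate what on Thursday.
'what' functions as the direct object of 'annotate'. The gap is right after 'annotate'.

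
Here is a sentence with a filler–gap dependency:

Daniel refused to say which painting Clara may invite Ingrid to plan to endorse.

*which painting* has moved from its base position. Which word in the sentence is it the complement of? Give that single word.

Pre-movement form: Clara may invite Ingrid to plan to endorse which painting.
'which painting' functions as the direct object of 'endorse'. Fronting leaves a gap immediately after 'endorse':
Daniel refused to say which painting Clara may invite Ingrid to plan to endorse ___.

endorse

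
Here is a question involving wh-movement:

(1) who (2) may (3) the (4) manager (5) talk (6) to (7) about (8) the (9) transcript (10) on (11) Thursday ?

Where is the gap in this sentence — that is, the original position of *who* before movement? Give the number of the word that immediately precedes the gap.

6

Underlying clause: The manager may talk to who about the transcript on Thursday.
'who' is the object of the preposition 'to'. Fronting leaves a gap immediately after 'to':
Who may the manager talk to ___ about the transcript on Thursday?
'to' is word 6.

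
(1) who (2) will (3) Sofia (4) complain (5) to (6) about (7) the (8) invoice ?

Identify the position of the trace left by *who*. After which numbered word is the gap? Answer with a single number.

5

Underlying clause: Sofia will complain to who about the invoice.
'who' functions as the object of the preposition 'to'. It moves to the left edge, and the trace sits right after 'to':
Who will Sofia complain to ___ about the invoice?
'to' is word 5.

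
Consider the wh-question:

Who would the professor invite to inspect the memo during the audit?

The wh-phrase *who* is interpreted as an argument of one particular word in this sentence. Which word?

In situ: The professor would invite who to inspect the memo during the audit.
The filler 'who' is interpreted as the direct object of 'invite'. It moves to the left edge, and the trace sits right after 'invite':
Who would the professor invite ___ to inspect the memo during the audit?

invite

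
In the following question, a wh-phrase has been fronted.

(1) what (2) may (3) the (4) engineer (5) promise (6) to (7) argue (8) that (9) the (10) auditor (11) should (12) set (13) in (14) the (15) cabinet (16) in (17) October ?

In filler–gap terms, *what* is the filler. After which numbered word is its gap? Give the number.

Pre-movement form: The engineer may promise to argue that the auditor should set what in the cabinet in October.
'what' functions as the direct object of 'set'. It moves to the left edge, and the trace sits right after 'set':
What may the engineer promise to argue that the auditor should set ___ in the cabinet in October?
'set' is word 12.

12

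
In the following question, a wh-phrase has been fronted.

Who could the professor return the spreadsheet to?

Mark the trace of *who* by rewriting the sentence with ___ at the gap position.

Who could the professor return the spreadsheet to ___?

Underlying clause: The professor could return the spreadsheet to who.
The filler 'who' is interpreted as the object of the preposition 'to' (recipient of 'return'). The gap is right after 'to'.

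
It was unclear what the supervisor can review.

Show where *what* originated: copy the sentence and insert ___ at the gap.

In situ: The supervisor can review what.
The filler 'what' is interpreted as the direct object of 'review'. The gap is right after 'review'.

It was unclear what the supervisor can review ___.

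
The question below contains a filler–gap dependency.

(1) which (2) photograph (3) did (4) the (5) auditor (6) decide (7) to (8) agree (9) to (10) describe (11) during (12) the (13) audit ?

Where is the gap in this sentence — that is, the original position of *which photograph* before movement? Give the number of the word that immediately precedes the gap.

Before movement: The auditor did decide to agree to describe which photograph during the audit.
'which photograph' is the direct object of 'describe'. Fronting leaves a gap immediately after 'describe':
Which photograph did the auditor decide to agree to describe ___ during the audit?
'describe' is word 10.

10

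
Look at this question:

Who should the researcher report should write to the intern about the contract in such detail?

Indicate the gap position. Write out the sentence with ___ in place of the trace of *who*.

Underlying clause: The researcher should report who should write to the intern about the contract in such detail.
'who' functions as the subject of the clause embedded under 'report'. The gap is right after 'report'.

Who should the researcher report ___ should write to the intern about the contract in such detail?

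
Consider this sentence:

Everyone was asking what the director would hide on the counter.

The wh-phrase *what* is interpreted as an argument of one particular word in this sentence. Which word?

hide

Underlying clause: The director would hide what on the counter.
'what' functions as the direct object of 'hide'. Wh-movement fronts it, leaving a gap right after 'hide':
Everyone was asking what the director would hide ___ on the counter.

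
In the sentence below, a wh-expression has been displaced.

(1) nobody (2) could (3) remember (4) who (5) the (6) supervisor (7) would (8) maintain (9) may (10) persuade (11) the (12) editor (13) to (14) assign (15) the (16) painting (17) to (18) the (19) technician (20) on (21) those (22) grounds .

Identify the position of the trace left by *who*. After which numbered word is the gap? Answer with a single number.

In situ: The supervisor would maintain who may persuade the editor to assign the painting to the technician on those grounds.
'who' is the subject of the clause embedded under 'maintain'. It moves to the left edge, and the trace sits right after 'maintain':
Nobody could remember who the supervisor would maintain ___ may persuade the editor to assign the painting to the technician on those grounds.
'maintain' is word 8.

8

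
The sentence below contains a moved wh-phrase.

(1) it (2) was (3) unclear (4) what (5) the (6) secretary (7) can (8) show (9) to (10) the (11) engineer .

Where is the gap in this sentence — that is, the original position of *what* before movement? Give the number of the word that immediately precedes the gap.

8

Before movement: The secretary can show what to the engineer.
'what' functions as the direct object of 'show'. It moves to the left edge, and the trace sits right after 'show':
It was unclear what the secretary can show ___ to the engineer.
'show' is word 8.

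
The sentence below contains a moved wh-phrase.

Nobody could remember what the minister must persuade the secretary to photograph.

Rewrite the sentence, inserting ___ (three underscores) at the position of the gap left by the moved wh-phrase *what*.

Nobody could remember what the minister must persuade the secretary to photograph ___.

Before movement: The minister must persuade the secretary to photograph what.
'what' functions as the direct object of 'photograph'. The gap is right after 'photograph'.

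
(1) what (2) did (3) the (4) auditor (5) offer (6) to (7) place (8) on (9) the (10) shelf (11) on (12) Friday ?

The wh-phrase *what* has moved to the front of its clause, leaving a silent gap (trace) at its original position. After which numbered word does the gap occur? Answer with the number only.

In situ: The auditor did offer to place what on the shelf on Friday.
The filler 'what' is interpreted as the direct object of 'place'. Fronting leaves a gap immediately after 'place':
What did the auditor offer to place ___ on the shelf on Friday?
'place' is word 7.

7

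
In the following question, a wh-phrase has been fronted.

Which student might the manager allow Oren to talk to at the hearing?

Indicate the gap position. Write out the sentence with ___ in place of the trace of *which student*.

In situ: The manager might allow Oren to talk to which student at the hearing.
The filler 'which student' is interpreted as the object of the preposition 'to'. The gap is right after 'to'.

Which student might the manager allow Oren to talk to ___ at the hearing?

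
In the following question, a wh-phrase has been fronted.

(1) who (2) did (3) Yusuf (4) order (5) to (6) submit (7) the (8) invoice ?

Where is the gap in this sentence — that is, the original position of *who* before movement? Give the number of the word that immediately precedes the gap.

4

Pre-movement form: Yusuf did order who to submit the invoice.
The filler 'who' is interpreted as the direct object of 'order'. Wh-movement fronts it, leaving a gap right after 'order':
Who did Yusuf order ___ to submit the invoice?
'order' is word 4.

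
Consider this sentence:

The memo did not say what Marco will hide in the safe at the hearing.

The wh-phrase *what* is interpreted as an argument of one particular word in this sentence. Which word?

In situ: Marco will hide what in the safe at the hearing.
The filler 'what' is interpreted as the direct object of 'hide'. Wh-movement fronts it, leaving a gap right after 'hide':
The memo did not say what Marco will hide ___ in the safe at the hearing.

hide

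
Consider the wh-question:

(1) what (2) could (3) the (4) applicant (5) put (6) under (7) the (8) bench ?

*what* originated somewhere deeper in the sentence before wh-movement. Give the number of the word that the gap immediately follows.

5

Pre-movement form: The applicant could put what under the bench.
The filler 'what' is interpreted as the direct object of 'put'. Fronting leaves a gap immediately after 'put':
What could the applicant put ___ under the bench?
'put' is word 5.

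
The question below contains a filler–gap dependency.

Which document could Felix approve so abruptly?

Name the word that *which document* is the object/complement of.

Pre-movement form: Felix could approve which document so abruptly.
'which document' is the direct object of 'approve'. Fronting leaves a gap immediately after 'approve':
Which document could Felix approve ___ so abruptly?

approve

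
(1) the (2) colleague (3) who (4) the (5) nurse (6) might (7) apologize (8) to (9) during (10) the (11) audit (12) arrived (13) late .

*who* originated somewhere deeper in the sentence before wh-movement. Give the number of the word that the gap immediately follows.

'who' functions as the object of the preposition 'to'. Fronting leaves a gap immediately after 'to':
The colleague who the nurse might apologize to ___ during the audit arrived late.
'to' is word 8.

8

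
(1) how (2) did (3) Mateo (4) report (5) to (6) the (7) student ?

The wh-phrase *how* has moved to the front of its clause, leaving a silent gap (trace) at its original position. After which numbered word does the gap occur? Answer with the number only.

7

Underlying clause: Mateo did report to the student how.
'how' is the manner adjunct. Wh-movement fronts it, leaving a gap right after 'student':
How did Mateo report to the student ___?
'student' is word 7.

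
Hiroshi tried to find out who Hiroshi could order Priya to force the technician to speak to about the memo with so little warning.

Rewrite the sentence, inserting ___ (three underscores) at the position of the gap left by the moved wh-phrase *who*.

In situ: Hiroshi could order Priya to force the technician to speak to who about the memo with so little warning.
'who' functions as the object of the preposition 'to'. The gap is right after 'to'.

Hiroshi tried to find out who Hiroshi could order Priya to force the technician to speak to ___ about the memo with so little warning.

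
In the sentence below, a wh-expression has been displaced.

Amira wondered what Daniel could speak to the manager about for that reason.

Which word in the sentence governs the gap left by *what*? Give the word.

Before movement: Daniel could speak to the manager about what for that reason.
The filler 'what' is interpreted as the object of the preposition 'about'. It moves to the left edge, and the trace sits right after 'about':
Amira wondered what Daniel could speak to the manager about ___ for that reason.

about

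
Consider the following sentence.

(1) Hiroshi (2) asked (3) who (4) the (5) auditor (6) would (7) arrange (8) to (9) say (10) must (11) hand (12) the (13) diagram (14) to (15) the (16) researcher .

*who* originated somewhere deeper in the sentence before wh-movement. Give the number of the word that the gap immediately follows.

In situ: The auditor would arrange to say who must hand the diagram to the researcher.
The filler 'who' is interpreted as the subject of the clause embedded under 'say'. Fronting leaves a gap immediately after 'say':
Hiroshi asked who the auditor would arrange to say ___ must hand the diagram to the researcher.
'say' is word 9.

9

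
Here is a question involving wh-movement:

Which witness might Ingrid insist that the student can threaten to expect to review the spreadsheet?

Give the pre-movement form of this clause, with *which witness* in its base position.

Ingrid might insist that the student can threaten to expect which witness to review the spreadsheet.

The filler 'which witness' is interpreted as the direct object of 'expect'. It moves to the left edge, and the trace sits right after 'expect':
Which witness might Ingrid insist that the student can threaten to expect ___ to review the spreadsheet?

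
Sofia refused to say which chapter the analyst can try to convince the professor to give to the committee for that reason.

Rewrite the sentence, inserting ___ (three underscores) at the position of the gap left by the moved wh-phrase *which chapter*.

Underlying clause: The analyst can try to convince the professor to give which chapter to the committee for that reason.
'which chapter' is the direct object of 'give'. The gap is right after 'give'.

Sofia refused to say which chapter the analyst can try to convince the professor to give ___ to the committee for that reason.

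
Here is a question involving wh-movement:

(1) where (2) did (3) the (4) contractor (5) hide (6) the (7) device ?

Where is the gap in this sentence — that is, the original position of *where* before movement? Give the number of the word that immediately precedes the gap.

Underlying clause: The contractor did hide the device where.
The filler 'where' is interpreted as the locative complement of 'hide'. Wh-movement fronts it, leaving a gap right after 'device':
Where did the contractor hide the device ___?
'device' is word 7.

7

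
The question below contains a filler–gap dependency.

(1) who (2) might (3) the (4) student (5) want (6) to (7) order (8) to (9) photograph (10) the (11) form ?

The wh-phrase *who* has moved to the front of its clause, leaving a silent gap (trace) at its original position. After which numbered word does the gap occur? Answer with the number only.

Underlying clause: The student might want to order who to photograph the form.
'who' functions as the direct object of 'order'. Fronting leaves a gap immediately after 'order':
Who might the student want to order ___ to photograph the form?
'order' is word 7.

7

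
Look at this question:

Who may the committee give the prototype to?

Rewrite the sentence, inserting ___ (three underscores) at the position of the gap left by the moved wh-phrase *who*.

In situ: The committee may give the prototype to who.
'who' is the object of the preposition 'to' (recipient of 'give'). The gap is right after 'to'.

Who may the committee give the prototype to ___?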